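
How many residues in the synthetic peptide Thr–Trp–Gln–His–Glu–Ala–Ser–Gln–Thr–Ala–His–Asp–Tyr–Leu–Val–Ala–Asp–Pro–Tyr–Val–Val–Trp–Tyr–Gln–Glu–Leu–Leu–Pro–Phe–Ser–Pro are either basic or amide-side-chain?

5

Basic: H, K, R. Amide-side-chain: N, Q.
Basic residues here: His4, His11 (2).
Amide-side-chain residues here: Gln3, Gln8, Gln24 (3).
The two groups share no amino acid, so total = 2 + 3 = 5.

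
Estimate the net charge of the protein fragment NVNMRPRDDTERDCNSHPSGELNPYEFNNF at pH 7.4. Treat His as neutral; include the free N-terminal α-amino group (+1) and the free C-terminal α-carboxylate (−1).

-3

The side chains ionized at physiological pH are Lys/Arg (+1) and Asp/Glu (−1); with His treated as neutral, nothing else contributes.
Positive (K, R): R5, R7, R12 → +3.
Negative (D, E): D8, D9, E11, D13, E21, E26 → −6.
The N-terminus (+1) and C-terminus (−1) cancel.
Net charge = (+3) + (−6) = −3.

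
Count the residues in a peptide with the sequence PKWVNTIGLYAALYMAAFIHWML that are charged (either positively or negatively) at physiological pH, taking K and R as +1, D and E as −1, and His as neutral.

1

Charged side chains at pH ~7.4: K, R (positive); D, E (negative).
Matching residues: K2.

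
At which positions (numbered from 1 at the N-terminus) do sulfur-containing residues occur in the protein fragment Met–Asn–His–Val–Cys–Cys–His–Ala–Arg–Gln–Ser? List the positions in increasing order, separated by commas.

1, 5, 6

Only Cys (C) and Met (M) have a sulfur atom in the side chain.
Matching residues: Met1, Cys5, Cys6.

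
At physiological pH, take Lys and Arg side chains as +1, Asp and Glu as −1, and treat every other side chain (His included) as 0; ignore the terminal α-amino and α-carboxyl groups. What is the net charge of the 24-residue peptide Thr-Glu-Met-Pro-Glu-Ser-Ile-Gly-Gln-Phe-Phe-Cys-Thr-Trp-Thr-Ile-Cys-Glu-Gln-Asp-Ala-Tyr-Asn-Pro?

Positive (K, R): none → +0.
Negative (D, E): Glu2, Glu5, Glu18, Asp20 → −4.
Net charge = (+0) + (−4) = −4.

-4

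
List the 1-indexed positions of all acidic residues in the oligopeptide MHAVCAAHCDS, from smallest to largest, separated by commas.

10

The acidic residues are Asp (D) and Glu (E), whose side chains end in a carboxylate group.
Matching residues: D10.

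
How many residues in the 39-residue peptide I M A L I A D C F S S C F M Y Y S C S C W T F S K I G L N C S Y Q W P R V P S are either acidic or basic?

Acidic: D, E. Basic: H, K, R.
Acidic residues here: D7 (1).
Basic residues here: K25, R36 (2).
The two groups share no amino acid, so total = 1 + 2 = 3.

3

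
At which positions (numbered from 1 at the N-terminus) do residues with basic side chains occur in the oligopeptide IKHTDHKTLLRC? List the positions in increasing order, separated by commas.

2, 3, 6, 7, 11

Lysine (K), arginine (R), and histidine (H) have basic, nitrogen-containing side chains.
Matching residues: K2, H3, H6, K7, R11.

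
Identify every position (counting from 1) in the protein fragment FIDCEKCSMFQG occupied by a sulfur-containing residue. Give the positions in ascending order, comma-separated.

4, 7, 9

Only Cys (C) and Met (M) have a sulfur atom in the side chain.
Matching residues: C4, C7, M9.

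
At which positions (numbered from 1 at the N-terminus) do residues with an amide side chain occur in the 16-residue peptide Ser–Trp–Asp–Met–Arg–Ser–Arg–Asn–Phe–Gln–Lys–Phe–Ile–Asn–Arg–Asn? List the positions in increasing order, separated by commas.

8, 10, 14, 16

Asparagine (N) and glutamine (Q) have uncharged amide side chains.
Matching residues: Asn8, Gln10, Asn14, Asn16.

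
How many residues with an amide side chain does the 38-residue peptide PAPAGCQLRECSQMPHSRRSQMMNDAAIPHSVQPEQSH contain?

The amide-side-chain residues are Asn (N) and Gln (Q).
Matching residues: Q7, Q13, Q21, N24, Q33, Q36.

6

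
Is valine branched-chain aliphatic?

V, L, and I make up the branched-chain aliphatic group.
Valine is in this group.

Yes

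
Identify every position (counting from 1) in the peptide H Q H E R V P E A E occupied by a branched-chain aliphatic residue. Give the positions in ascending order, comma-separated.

6

The BCAAs are Val, Leu, and Ile — aliphatic side chains with a branch point.
Matching residues: V6.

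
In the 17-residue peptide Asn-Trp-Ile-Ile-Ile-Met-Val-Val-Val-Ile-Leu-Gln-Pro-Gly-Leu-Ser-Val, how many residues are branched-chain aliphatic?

The BCAAs are Val, Leu, and Ile — aliphatic side chains with a branch point.
Matching residues: Ile3, Ile4, Ile5, Val7, Val8, Val9, Ile10, Leu11, Leu15, Val17.

10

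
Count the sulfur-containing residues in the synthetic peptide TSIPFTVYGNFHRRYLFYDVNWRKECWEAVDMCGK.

3

The sulfur-bearing residues are cysteine (–SH) and methionine (–S–CH₃).
Matching residues: C26, M32, C33.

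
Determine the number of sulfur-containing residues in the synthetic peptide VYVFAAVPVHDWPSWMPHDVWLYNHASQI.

The sulfur-bearing residues are cysteine (–SH) and methionine (–S–CH₃).
Matching residues: M16.

1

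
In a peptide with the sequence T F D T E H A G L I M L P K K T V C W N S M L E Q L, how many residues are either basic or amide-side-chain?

5

Basic: H, K, R. Amide-side-chain: N, Q.
Basic residues here: H6, K14, K15 (3).
Amide-side-chain residues here: N20, Q25 (2).
The two groups share no amino acid, so total = 3 + 2 = 5.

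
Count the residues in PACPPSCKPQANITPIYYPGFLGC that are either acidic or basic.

1

Acidic: D, E. Basic: H, K, R.
Acidic residues here: none (0).
Basic residues here: K8 (1).
The two groups share no amino acid, so total = 0 + 1 = 1.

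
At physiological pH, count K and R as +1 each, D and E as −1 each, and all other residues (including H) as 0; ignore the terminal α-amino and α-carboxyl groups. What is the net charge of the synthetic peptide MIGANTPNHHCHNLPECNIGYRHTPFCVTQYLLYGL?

0

Positive (K, R): R22 → +1.
Negative (D, E): E16 → −1.
Net charge = (+1) + (−1) = 0.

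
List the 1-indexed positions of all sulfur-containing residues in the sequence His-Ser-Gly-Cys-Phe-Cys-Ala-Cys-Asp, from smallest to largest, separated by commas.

Cysteine (C, thiol) and methionine (M, thioether) are the two sulfur-containing amino acids.
Matching residues: Cys4, Cys6, Cys8.

4, 6, 8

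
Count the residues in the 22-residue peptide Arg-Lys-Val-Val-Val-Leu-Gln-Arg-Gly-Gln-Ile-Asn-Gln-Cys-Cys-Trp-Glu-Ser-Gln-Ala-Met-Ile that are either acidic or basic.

4

Acidic: D, E. Basic: H, K, R.
Acidic residues here: Glu17 (1).
Basic residues here: Arg1, Lys2, Arg8 (3).
The two groups share no amino acid, so total = 1 + 3 = 4.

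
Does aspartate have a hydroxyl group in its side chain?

No

S, T, and Y are the three residues with a side-chain hydroxyl.
Aspartate is not in this group.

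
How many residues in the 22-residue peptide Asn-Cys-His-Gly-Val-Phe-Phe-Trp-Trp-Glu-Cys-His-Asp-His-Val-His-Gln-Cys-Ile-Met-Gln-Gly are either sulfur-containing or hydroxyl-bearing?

4

Sulfur-containing: C, M. Hydroxyl-bearing: S, T, Y.
Sulfur-containing residues here: Cys2, Cys11, Cys18, Met20 (4).
Hydroxyl-bearing residues here: none (0).
The two groups share no amino acid, so total = 4 + 0 = 4.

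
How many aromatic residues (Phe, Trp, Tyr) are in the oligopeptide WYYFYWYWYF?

10

Matching residues: W1, Y2, Y3, F4, Y5, W6, Y7, W8, Y9, F10.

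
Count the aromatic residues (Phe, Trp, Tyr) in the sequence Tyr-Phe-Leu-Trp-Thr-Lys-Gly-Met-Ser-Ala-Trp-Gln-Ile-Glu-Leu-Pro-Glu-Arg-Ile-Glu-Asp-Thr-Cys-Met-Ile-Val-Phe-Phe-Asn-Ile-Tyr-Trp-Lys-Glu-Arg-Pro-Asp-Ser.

Matching residues: Tyr1, Phe2, Trp4, Trp11, Phe27, Phe28, Tyr31, Trp32.

8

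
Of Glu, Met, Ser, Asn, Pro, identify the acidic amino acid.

Aspartate (D) and glutamate (E) have carboxylic-acid side chains and are the acidic amino acids.
Of the listed options, only Glu belongs to this group.

Glu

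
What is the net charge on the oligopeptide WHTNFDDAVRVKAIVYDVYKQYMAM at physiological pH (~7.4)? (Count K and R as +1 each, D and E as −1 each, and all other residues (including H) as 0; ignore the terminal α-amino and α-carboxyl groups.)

Positive (K, R): R10, K12, K20 → +3.
Negative (D, E): D6, D7, D17 → −3.
Net charge = (+3) + (−3) = 0.

0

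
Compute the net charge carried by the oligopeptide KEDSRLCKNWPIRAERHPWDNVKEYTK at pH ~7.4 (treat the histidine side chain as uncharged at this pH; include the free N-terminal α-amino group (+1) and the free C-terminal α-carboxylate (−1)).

+2

Near pH 7.4, K and R contribute +1 each, D and E contribute −1 each, and every other side chain (His included, as stated) is uncharged.
Positive (K, R): K1, R5, K8, R13, R16, K23, K27 → +7.
Negative (D, E): E2, D3, E15, D20, E24 → −5.
The N-terminus (+1) and C-terminus (−1) cancel.
Net charge = (+7) + (−5) = +2.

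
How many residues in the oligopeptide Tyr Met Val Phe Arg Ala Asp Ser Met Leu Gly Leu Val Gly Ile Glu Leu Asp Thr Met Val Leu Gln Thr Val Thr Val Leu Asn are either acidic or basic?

4

Acidic: D, E. Basic: H, K, R.
Acidic residues here: Asp7, Glu16, Asp18 (3).
Basic residues here: Arg5 (1).
The two groups share no amino acid, so total = 3 + 1 = 4.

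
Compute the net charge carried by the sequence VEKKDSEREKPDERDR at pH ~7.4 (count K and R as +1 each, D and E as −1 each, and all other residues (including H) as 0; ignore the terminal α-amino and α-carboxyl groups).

-1

Positive (K, R): K3, K4, R8, K10, R14, R16 → +6.
Negative (D, E): E2, D5, E7, E9, D12, E13, D15 → −7.
Net charge = (+6) + (−7) = −1.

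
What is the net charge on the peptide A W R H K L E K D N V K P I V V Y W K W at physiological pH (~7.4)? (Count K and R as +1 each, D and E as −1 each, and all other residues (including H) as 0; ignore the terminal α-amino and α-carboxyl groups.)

+3

Positive (K, R): R3, K5, K8, K12, K19 → +5.
Negative (D, E): E7, D9 → −2.
Net charge = (+5) + (−2) = +3.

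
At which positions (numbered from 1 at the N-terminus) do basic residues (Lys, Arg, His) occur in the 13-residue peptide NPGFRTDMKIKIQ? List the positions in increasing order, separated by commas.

5, 9, 11

Matching residues: R5, K9, K11.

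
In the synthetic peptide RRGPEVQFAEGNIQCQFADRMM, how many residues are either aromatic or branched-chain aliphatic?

Aromatic: F, W, Y. Branched-chain aliphatic: I, L, V.
Aromatic residues here: F8, F17 (2).
Branched-chain aliphatic residues here: V6, I13 (2).
The two groups share no amino acid, so total = 2 + 2 = 4.

4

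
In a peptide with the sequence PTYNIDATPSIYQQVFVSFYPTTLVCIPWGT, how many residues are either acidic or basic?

1

Acidic: D, E. Basic: H, K, R.
Acidic residues here: D6 (1).
Basic residues here: none (0).
The two groups share no amino acid, so total = 1 + 0 = 1.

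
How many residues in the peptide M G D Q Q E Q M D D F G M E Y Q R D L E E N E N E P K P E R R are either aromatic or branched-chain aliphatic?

3

Aromatic: F, W, Y. Branched-chain aliphatic: I, L, V.
Aromatic residues here: F11, Y15 (2).
Branched-chain aliphatic residues here: L19 (1).
The two groups share no amino acid, so total = 2 + 1 = 3.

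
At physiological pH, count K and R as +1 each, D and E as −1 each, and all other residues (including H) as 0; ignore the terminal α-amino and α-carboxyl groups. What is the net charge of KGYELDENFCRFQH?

-1

Positive (K, R): K1, R11 → +2.
Negative (D, E): E4, D6, E7 → −3.
Net charge = (+2) + (−3) = −1.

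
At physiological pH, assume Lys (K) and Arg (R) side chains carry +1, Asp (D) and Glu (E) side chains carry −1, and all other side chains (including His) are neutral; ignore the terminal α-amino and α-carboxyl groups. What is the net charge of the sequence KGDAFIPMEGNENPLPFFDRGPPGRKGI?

Positive (K, R): K1, R20, R25, K26 → +4.
Negative (D, E): D3, E9, E12, D19 → −4.
Net charge = (+4) + (−4) = 0.

0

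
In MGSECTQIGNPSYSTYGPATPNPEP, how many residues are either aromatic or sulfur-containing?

4

Aromatic: F, W, Y. Sulfur-containing: C, M.
Aromatic residues here: Y13, Y16 (2).
Sulfur-containing residues here: M1, C5 (2).
The two groups share no amino acid, so total = 2 + 2 = 4.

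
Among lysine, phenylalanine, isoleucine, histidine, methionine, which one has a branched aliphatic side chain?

isoleucine

V, L, and I make up the branched-chain aliphatic group.
Of the listed options, only isoleucine belongs to this group.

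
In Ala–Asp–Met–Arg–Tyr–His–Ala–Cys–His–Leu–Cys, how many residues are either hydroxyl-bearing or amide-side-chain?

1

Hydroxyl-bearing: S, T, Y. Amide-side-chain: N, Q.
Hydroxyl-bearing residues here: Tyr5 (1).
Amide-side-chain residues here: none (0).
The two groups share no amino acid, so total = 1 + 0 = 1.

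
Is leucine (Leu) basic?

Lysine (K), arginine (R), and histidine (H) have basic, nitrogen-containing side chains.
Leucine is not in this group.

No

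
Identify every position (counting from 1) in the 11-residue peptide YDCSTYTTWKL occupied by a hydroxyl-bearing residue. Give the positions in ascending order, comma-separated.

1, 4, 5, 6, 7, 8

The –OH-bearing residues are Ser, Thr (aliphatic alcohols), and Tyr (phenol).
Matching residues: Y1, S4, T5, Y6, T7, T8.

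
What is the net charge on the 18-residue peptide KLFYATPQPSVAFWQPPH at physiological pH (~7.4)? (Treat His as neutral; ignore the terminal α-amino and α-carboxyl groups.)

+1

At pH ~7.4 the Lys and Arg side chains are protonated (+1), the Asp and Glu side chains are deprotonated (−1), and with His taken as neutral all other side chains carry no charge.
Positive (K, R): K1 → +1.
Negative (D, E): none → −0.
Net charge = (+1) + (−0) = +1.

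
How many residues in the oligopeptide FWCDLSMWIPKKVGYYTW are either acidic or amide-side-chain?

Acidic: D, E. Amide-side-chain: N, Q.
Acidic residues here: D4 (1).
Amide-side-chain residues here: none (0).
The two groups share no amino acid, so total = 1 + 0 = 1.

1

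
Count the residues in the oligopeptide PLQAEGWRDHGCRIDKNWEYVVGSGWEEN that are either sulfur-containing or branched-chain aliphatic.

5

Sulfur-containing: C, M. Branched-chain aliphatic: I, L, V.
Sulfur-containing residues here: C12 (1).
Branched-chain aliphatic residues here: L2, I14, V21, V22 (4).
The two groups share no amino acid, so total = 1 + 4 = 5.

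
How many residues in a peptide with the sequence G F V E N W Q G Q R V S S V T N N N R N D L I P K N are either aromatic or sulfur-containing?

2

Aromatic: F, W, Y. Sulfur-containing: C, M.
Aromatic residues here: F2, W6 (2).
Sulfur-containing residues here: none (0).
The two groups share no amino acid, so total = 2 + 0 = 2.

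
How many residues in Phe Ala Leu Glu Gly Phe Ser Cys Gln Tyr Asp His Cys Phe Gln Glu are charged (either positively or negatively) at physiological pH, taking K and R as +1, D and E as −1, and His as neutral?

3

Charged side chains at pH ~7.4: K, R (positive); D, E (negative).
Matching residues: Glu4, Asp11, Glu16.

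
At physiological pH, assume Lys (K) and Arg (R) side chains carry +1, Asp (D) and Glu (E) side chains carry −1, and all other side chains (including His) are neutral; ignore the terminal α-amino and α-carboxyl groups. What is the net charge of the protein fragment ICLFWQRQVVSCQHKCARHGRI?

Positive (K, R): R7, K15, R18, R21 → +4.
Negative (D, E): none → −0.
Net charge = (+4) + (−0) = +4.

+4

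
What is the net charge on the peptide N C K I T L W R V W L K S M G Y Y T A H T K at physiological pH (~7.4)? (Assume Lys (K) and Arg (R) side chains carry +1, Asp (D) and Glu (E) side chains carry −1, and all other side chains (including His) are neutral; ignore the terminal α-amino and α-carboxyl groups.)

Positive (K, R): K3, R8, K12, K22 → +4.
Negative (D, E): none → −0.
Net charge = (+4) + (−0) = +4.

+4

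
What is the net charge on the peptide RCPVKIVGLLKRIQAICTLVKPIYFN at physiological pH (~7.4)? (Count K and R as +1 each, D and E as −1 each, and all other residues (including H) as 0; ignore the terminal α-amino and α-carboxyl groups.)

+5

Positive (K, R): R1, K5, K11, R12, K21 → +5.
Negative (D, E): none → −0.
Net charge = (+5) + (−0) = +5.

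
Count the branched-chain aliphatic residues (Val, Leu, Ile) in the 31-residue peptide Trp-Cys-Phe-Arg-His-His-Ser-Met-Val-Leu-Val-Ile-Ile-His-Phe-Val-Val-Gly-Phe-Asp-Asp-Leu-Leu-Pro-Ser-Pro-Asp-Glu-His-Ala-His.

9

Matching residues: Val9, Leu10, Val11, Ile12, Ile13, Val16, Val17, Leu22, Leu23.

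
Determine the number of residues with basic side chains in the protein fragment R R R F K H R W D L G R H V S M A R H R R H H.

14

K, R, and H are the three residues with basic side chains (ε-amine, guanidinium, and imidazole respectively).
Matching residues: R1, R2, R3, K5, H6, R7, R12, H13, R18, H19, R20, R21, H22, H23.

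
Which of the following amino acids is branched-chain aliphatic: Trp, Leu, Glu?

Leu

The BCAAs are Val, Leu, and Ile — aliphatic side chains with a branch point.
Of the listed options, only Leu belongs to this group.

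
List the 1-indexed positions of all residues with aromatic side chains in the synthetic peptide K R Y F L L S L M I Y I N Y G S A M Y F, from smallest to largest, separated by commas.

3, 4, 11, 14, 19, 20

F, W, and Y each carry an aromatic ring on the side chain.
Matching residues: Y3, F4, Y11, Y14, Y19, F20.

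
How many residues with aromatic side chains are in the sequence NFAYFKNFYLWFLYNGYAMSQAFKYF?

12

F, W, and Y each carry an aromatic ring on the side chain.
Matching residues: F2, Y4, F5, F8, Y9, W11, F12, Y14, Y17, F23, Y25, F26.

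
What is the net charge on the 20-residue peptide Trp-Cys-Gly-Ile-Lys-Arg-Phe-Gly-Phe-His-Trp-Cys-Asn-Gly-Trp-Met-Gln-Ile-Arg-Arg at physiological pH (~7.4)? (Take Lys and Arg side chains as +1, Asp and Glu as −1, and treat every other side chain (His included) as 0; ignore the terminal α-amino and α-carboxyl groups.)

Positive (K, R): Lys5, Arg6, Arg19, Arg20 → +4.
Negative (D, E): none → −0.
Net charge = (+4) + (−0) = +4.

+4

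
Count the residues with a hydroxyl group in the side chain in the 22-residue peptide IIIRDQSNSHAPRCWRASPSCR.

The –OH-bearing residues are Ser, Thr (aliphatic alcohols), and Tyr (phenol).
Matching residues: S7, S9, S18, S20.

4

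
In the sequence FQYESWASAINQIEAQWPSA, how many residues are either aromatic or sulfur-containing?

Aromatic: F, W, Y. Sulfur-containing: C, M.
Aromatic residues here: F1, Y3, W6, W17 (4).
Sulfur-containing residues here: none (0).
The two groups share no amino acid, so total = 4 + 0 = 4.

4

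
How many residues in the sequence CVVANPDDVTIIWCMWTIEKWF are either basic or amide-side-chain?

2

Basic: H, K, R. Amide-side-chain: N, Q.
Basic residues here: K20 (1).
Amide-side-chain residues here: N5 (1).
The two groups share no amino acid, so total = 1 + 1 = 2.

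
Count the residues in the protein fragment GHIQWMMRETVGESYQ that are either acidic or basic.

Acidic: D, E. Basic: H, K, R.
Acidic residues here: E9, E13 (2).
Basic residues here: H2, R8 (2).
The two groups share no amino acid, so total = 2 + 2 = 4.

4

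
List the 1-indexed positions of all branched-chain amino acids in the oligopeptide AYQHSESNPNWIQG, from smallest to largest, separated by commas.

Valine (V), leucine (L), and isoleucine (I) are the branched-chain amino acids.
Matching residues: I12.

12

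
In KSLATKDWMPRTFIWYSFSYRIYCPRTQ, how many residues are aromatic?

F, W, and Y each carry an aromatic ring on the side chain.
Matching residues: W8, F13, W15, Y16, F18, Y20, Y23.

7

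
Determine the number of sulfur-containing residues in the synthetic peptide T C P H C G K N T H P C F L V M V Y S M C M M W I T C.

9

Cysteine (C, thiol) and methionine (M, thioether) are the two sulfur-containing amino acids.
Matching residues: C2, C5, C12, M16, M20, C21, M22, M23, C27.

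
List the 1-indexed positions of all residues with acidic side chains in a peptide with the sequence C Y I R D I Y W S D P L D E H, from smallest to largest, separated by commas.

5, 10, 13, 14

The acidic residues are Asp (D) and Glu (E), whose side chains end in a carboxylate group.
Matching residues: D5, D10, D13, E14.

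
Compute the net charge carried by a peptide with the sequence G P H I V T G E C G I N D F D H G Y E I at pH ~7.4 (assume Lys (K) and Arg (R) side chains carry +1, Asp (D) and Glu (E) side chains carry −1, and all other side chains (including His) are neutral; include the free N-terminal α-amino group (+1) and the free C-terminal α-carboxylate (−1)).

Positive (K, R): none → +0.
Negative (D, E): E8, D13, D15, E19 → −4.
The N-terminus (+1) and C-terminus (−1) cancel.
Net charge = (+0) + (−4) = −4.

-4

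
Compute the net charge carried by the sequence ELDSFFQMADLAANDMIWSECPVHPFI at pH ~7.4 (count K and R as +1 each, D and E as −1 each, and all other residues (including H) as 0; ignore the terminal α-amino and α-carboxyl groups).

Positive (K, R): none → +0.
Negative (D, E): E1, D3, D10, D15, E20 → −5.
Net charge = (+0) + (−5) = −5.

-5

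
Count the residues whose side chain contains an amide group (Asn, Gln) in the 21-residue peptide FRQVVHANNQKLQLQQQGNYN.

Matching residues: Q3, N8, N9, Q10, Q13, Q15, Q16, Q17, N19, N21.

10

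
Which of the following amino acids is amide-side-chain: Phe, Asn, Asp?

Only N (asparagine) and Q (glutamine) carry a side-chain carboxamide.
Of the listed options, only Asn belongs to this group.

Asn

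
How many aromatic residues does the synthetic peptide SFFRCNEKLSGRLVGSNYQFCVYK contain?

5

Phenylalanine (F), tryptophan (W), and tyrosine (Y) have aromatic ring side chains.
Matching residues: F2, F3, Y18, F20, Y23.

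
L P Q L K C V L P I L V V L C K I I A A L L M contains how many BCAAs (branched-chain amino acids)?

13

The BCAAs are Val, Leu, and Ile — aliphatic side chains with a branch point.
Matching residues: L1, L4, V7, L8, I10, L11, V12, V13, L14, I17, I18, L21, L22.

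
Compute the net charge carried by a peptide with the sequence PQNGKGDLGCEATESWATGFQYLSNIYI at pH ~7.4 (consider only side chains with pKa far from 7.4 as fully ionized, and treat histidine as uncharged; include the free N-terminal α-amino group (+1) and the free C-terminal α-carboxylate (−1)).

Near pH 7.4, K and R contribute +1 each, D and E contribute −1 each, and every other side chain (His included, as stated) is uncharged.
Positive (K, R): K5 → +1.
Negative (D, E): D7, E11, E14 → −3.
The N-terminus (+1) and C-terminus (−1) cancel.
Net charge = (+1) + (−3) = −2.

-2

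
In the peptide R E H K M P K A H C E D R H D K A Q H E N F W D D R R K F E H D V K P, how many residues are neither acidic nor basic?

Acidic: D, E. Basic: K, R, H. All other residues are neither.
Matching residues: M5, P6, A8, C10, A17, Q18, N21, F22, W23, F29, V33, P35.

12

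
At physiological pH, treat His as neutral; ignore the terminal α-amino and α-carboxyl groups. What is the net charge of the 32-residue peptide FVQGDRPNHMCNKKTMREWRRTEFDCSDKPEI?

+1

The side chains ionized at physiological pH are Lys/Arg (+1) and Asp/Glu (−1); with His treated as neutral, nothing else contributes.
Positive (K, R): R6, K13, K14, R17, R20, R21, K29 → +7.
Negative (D, E): D5, E18, E23, D25, D28, E31 → −6.
Net charge = (+7) + (−6) = +1.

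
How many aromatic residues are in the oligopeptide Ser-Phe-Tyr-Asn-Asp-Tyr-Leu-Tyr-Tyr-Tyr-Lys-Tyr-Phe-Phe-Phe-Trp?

11

F, W, and Y each carry an aromatic ring on the side chain.
Matching residues: Phe2, Tyr3, Tyr6, Tyr8, Tyr9, Tyr10, Tyr12, Phe13, Phe14, Phe15, Trp16.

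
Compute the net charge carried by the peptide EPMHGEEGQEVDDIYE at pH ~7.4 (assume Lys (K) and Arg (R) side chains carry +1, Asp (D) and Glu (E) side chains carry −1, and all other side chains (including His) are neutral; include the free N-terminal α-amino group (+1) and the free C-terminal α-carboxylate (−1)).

-7

Positive (K, R): none → +0.
Negative (D, E): E1, E6, E7, E10, D12, D13, E16 → −7.
The N-terminus (+1) and C-terminus (−1) cancel.
Net charge = (+0) + (−7) = −7.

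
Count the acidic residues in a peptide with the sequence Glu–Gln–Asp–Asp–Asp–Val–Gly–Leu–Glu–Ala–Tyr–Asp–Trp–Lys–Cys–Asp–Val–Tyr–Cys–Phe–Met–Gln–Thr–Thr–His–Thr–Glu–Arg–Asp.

9

The acidic residues are Asp (D) and Glu (E), whose side chains end in a carboxylate group.
Matching residues: Glu1, Asp3, Asp4, Asp5, Glu9, Asp12, Asp16, Glu27, Asp29.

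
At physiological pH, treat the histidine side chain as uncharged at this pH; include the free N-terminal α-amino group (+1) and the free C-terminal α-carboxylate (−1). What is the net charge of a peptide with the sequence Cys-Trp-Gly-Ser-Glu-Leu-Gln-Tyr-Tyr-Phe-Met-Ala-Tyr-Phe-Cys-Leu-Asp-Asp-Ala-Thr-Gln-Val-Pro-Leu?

-3

Near pH 7.4, K and R contribute +1 each, D and E contribute −1 each, and every other side chain (His included, as stated) is uncharged.
Positive (K, R): none → +0.
Negative (D, E): Glu5, Asp17, Asp18 → −3.
The N-terminus (+1) and C-terminus (−1) cancel.
Net charge = (+0) + (−3) = −3.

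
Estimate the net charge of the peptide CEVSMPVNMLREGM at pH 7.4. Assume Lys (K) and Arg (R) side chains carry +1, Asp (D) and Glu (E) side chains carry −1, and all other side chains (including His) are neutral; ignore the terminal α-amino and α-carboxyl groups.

Positive (K, R): R11 → +1.
Negative (D, E): E2, E12 → −2.
Net charge = (+1) + (−2) = −1.

-1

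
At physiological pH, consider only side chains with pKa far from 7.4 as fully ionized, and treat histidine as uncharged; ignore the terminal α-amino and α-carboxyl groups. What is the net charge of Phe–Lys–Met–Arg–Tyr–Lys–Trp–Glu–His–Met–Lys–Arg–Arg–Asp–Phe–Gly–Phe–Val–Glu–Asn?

+3

The side chains ionized at physiological pH are Lys/Arg (+1) and Asp/Glu (−1); with His treated as neutral, nothing else contributes.
Positive (K, R): Lys2, Arg4, Lys6, Lys11, Arg12, Arg13 → +6.
Negative (D, E): Glu8, Asp14, Glu19 → −3.
Net charge = (+6) + (−3) = +3.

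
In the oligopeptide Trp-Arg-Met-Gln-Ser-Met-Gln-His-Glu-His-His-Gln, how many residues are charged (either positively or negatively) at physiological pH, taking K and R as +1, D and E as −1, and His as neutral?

Charged side chains at pH ~7.4: K, R (positive); D, E (negative).
Matching residues: Arg2, Glu9.

2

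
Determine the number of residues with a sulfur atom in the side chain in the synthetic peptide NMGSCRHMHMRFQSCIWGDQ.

5

Only Cys (C) and Met (M) have a sulfur atom in the side chain.
Matching residues: M2, C5, M8, M10, C15.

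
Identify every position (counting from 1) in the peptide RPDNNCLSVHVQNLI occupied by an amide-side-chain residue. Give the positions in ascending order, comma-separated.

Only N (asparagine) and Q (glutamine) carry a side-chain carboxamide.
Matching residues: N4, N5, Q12, N13.

4, 5, 12, 13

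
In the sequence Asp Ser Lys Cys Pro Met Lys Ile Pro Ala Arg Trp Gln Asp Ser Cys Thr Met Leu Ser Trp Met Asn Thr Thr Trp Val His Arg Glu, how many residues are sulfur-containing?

5

Only Cys (C) and Met (M) have a sulfur atom in the side chain.
Matching residues: Cys4, Met6, Cys16, Met18, Met22.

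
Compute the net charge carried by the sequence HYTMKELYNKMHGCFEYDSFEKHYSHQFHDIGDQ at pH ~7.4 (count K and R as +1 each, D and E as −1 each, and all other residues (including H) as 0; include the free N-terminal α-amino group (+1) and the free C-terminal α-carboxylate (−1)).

Positive (K, R): K5, K10, K22 → +3.
Negative (D, E): E6, E16, D18, E21, D30, D33 → −6.
The N-terminus (+1) and C-terminus (−1) cancel.
Net charge = (+3) + (−6) = −3.

-3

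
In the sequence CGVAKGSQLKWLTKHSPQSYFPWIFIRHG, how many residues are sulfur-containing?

Cysteine (C, thiol) and methionine (M, thioether) are the two sulfur-containing amino acids.
Matching residues: C1.

1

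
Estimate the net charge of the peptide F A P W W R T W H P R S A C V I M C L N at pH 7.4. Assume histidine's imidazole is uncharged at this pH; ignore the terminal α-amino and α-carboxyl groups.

Near pH 7.4, K and R contribute +1 each, D and E contribute −1 each, and every other side chain (His included, as stated) is uncharged.
Positive (K, R): R6, R11 → +2.
Negative (D, E): none → −0.
Net charge = (+2) + (−0) = +2.

+2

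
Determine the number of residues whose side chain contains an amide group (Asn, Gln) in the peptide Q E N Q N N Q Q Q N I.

9

Matching residues: Q1, N3, Q4, N5, N6, Q7, Q8, Q9, N10.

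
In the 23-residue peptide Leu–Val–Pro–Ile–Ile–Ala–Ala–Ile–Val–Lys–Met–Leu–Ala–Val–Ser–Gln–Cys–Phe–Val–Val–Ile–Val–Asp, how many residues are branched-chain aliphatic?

The BCAAs are Val, Leu, and Ile — aliphatic side chains with a branch point.
Matching residues: Leu1, Val2, Ile4, Ile5, Ile8, Val9, Leu12, Val14, Val19, Val20, Ile21, Val22.

12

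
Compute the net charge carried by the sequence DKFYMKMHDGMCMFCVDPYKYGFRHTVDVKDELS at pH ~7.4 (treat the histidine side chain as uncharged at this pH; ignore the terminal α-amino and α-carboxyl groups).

At pH ~7.4 the Lys and Arg side chains are protonated (+1), the Asp and Glu side chains are deprotonated (−1), and with His taken as neutral all other side chains carry no charge.
Positive (K, R): K2, K6, K20, R24, K30 → +5.
Negative (D, E): D1, D9, D17, D28, D31, E32 → −6.
Net charge = (+5) + (−6) = −1.

-1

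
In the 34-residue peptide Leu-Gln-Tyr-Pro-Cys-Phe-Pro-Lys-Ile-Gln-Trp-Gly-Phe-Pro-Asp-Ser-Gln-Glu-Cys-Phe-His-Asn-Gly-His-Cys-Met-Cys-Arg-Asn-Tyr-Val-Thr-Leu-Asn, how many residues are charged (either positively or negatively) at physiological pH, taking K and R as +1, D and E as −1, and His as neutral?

Charged side chains at pH ~7.4: K, R (positive); D, E (negative).
Matching residues: Lys8, Asp15, Glu18, Arg28.

4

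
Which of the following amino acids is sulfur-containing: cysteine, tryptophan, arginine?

The sulfur-bearing residues are cysteine (–SH) and methionine (–S–CH₃).
Of the listed options, only cysteine belongs to this group.

cysteine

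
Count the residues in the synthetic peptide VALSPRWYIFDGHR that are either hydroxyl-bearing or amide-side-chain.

Hydroxyl-bearing: S, T, Y. Amide-side-chain: N, Q.
Hydroxyl-bearing residues here: S4, Y8 (2).
Amide-side-chain residues here: none (0).
The two groups share no amino acid, so total = 2 + 0 = 2.

2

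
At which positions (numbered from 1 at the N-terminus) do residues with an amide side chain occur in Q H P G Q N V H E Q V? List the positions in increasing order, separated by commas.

1, 5, 6, 10

Only N (asparagine) and Q (glutamine) carry a side-chain carboxamide.
Matching residues: Q1, Q5, N6, Q10.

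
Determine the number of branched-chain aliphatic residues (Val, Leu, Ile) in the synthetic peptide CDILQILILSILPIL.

Matching residues: I3, L4, I6, L7, I8, L9, I11, L12, I14, L15.

10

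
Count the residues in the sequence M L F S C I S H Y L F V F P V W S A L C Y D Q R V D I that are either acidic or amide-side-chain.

Acidic: D, E. Amide-side-chain: N, Q.
Acidic residues here: D22, D26 (2).
Amide-side-chain residues here: Q23 (1).
The two groups share no amino acid, so total = 2 + 1 = 3.

3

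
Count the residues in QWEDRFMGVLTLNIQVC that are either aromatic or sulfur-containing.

Aromatic: F, W, Y. Sulfur-containing: C, M.
Aromatic residues here: W2, F6 (2).
Sulfur-containing residues here: M7, C17 (2).
The two groups share no amino acid, so total = 2 + 2 = 4.

4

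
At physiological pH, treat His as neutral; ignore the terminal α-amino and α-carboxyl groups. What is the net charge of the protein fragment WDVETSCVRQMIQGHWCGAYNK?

0

Near pH 7.4, K and R contribute +1 each, D and E contribute −1 each, and every other side chain (His included, as stated) is uncharged.
Positive (K, R): R9, K22 → +2.
Negative (D, E): D2, E4 → −2.
Net charge = (+2) + (−2) = 0.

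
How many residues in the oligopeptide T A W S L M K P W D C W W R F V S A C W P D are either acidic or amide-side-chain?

2

Acidic: D, E. Amide-side-chain: N, Q.
Acidic residues here: D10, D22 (2).
Amide-side-chain residues here: none (0).
The two groups share no amino acid, so total = 2 + 0 = 2.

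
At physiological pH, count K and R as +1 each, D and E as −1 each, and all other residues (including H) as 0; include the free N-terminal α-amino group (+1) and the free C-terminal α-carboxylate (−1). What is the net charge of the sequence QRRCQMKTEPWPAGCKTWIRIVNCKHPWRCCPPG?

Positive (K, R): R2, R3, K7, K16, R20, K25, R29 → +7.
Negative (D, E): E9 → −1.
The N-terminus (+1) and C-terminus (−1) cancel.
Net charge = (+7) + (−1) = +6.

+6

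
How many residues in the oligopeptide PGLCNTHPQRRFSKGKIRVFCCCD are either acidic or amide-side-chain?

Acidic: D, E. Amide-side-chain: N, Q.
Acidic residues here: D24 (1).
Amide-side-chain residues here: N5, Q9 (2).
The two groups share no amino acid, so total = 1 + 2 = 3.

3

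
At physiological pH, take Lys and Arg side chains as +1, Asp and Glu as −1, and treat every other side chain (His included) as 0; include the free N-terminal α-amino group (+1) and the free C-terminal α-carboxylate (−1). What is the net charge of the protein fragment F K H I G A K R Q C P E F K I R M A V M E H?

+3

Positive (K, R): K2, K7, R8, K14, R16 → +5.
Negative (D, E): E12, E21 → −2.
The N-terminus (+1) and C-terminus (−1) cancel.
Net charge = (+5) + (−2) = +3.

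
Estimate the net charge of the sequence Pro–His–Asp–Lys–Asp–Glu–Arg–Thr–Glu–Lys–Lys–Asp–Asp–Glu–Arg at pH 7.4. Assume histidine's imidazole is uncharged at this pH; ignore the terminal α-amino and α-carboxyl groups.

-2

At pH ~7.4 the Lys and Arg side chains are protonated (+1), the Asp and Glu side chains are deprotonated (−1), and with His taken as neutral all other side chains carry no charge.
Positive (K, R): Lys4, Arg7, Lys10, Lys11, Arg15 → +5.
Negative (D, E): Asp3, Asp5, Glu6, Glu9, Asp12, Asp13, Glu14 → −7.
Net charge = (+5) + (−7) = −2.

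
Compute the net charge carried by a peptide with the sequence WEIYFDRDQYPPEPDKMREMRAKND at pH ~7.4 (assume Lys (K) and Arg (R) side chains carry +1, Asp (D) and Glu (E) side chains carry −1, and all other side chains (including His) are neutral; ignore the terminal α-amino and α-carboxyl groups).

-2

Positive (K, R): R7, K16, R18, R21, K23 → +5.
Negative (D, E): E2, D6, D8, E13, D15, E19, D25 → −7.
Net charge = (+5) + (−7) = −2.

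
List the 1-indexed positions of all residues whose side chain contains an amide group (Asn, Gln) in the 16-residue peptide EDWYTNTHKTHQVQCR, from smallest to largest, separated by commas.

6, 12, 14

Matching residues: N6, Q12, Q14.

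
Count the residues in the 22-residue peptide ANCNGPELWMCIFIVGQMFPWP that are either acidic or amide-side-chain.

Acidic: D, E. Amide-side-chain: N, Q.
Acidic residues here: E7 (1).
Amide-side-chain residues here: N2, N4, Q17 (3).
The two groups share no amino acid, so total = 1 + 3 = 4.

4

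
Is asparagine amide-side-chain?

The amide-side-chain residues are Asn (N) and Gln (Q).
Asparagine is in this group.

Yes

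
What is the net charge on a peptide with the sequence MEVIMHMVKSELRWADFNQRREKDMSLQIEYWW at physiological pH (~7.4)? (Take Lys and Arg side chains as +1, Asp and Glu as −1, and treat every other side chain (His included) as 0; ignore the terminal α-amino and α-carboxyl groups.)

-1

Positive (K, R): K9, R13, R20, R21, K23 → +5.
Negative (D, E): E2, E11, D16, E22, D24, E30 → −6.
Net charge = (+5) + (−6) = −1.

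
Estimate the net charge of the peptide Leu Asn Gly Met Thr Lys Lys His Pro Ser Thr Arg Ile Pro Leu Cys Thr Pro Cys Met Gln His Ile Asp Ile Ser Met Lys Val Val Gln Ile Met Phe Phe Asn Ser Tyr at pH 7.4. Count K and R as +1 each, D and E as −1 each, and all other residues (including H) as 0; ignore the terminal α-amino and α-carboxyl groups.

+3

Positive (K, R): Lys6, Lys7, Arg12, Lys28 → +4.
Negative (D, E): Asp24 → −1.
Net charge = (+4) + (−1) = +3.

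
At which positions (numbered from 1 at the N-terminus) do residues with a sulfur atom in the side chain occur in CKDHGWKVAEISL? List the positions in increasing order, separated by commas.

The sulfur-bearing residues are cysteine (–SH) and methionine (–S–CH₃).
Matching residues: C1.

1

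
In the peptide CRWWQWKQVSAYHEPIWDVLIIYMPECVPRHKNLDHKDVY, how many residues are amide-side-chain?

Asparagine (N) and glutamine (Q) have uncharged amide side chains.
Matching residues: Q5, Q8, N33.

3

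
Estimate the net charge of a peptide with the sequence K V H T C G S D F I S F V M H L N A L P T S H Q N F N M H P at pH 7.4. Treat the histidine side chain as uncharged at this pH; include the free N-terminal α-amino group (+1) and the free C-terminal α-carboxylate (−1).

Near pH 7.4, K and R contribute +1 each, D and E contribute −1 each, and every other side chain (His included, as stated) is uncharged.
Positive (K, R): K1 → +1.
Negative (D, E): D8 → −1.
The N-terminus (+1) and C-terminus (−1) cancel.
Net charge = (+1) + (−1) = 0.

0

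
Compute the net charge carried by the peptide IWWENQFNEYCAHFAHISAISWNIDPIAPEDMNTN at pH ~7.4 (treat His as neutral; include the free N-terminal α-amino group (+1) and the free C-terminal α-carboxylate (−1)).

Near pH 7.4, K and R contribute +1 each, D and E contribute −1 each, and every other side chain (His included, as stated) is uncharged.
Positive (K, R): none → +0.
Negative (D, E): E4, E9, D25, E30, D31 → −5.
The N-terminus (+1) and C-terminus (−1) cancel.
Net charge = (+0) + (−5) = −5.

-5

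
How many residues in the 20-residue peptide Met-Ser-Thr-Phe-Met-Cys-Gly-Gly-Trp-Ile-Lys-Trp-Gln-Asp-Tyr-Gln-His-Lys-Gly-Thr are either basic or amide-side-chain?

5

Basic: H, K, R. Amide-side-chain: N, Q.
Basic residues here: Lys11, His17, Lys18 (3).
Amide-side-chain residues here: Gln13, Gln16 (2).
The two groups share no amino acid, so total = 3 + 2 = 5.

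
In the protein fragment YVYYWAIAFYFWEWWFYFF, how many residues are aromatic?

F, W, and Y each carry an aromatic ring on the side chain.
Matching residues: Y1, Y3, Y4, W5, F9, Y10, F11, W12, W14, W15, F16, Y17, F18, F19.

14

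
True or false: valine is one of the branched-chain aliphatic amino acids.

Valine (V), leucine (L), and isoleucine (I) are the branched-chain amino acids.
Valine is in this group.

True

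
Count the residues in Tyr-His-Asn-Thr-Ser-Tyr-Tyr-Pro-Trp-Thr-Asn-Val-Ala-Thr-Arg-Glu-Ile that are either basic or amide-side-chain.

Basic: H, K, R. Amide-side-chain: N, Q.
Basic residues here: His2, Arg15 (2).
Amide-side-chain residues here: Asn3, Asn11 (2).
The two groups share no amino acid, so total = 2 + 2 = 4.

4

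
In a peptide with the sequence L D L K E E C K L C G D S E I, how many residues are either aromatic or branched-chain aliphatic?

4

Aromatic: F, W, Y. Branched-chain aliphatic: I, L, V.
Aromatic residues here: none (0).
Branched-chain aliphatic residues here: L1, L3, L9, I15 (4).
The two groups share no amino acid, so total = 0 + 4 = 4.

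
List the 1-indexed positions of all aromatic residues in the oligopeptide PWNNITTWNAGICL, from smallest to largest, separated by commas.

2, 8

The aromatic amino acids are Phe (F, benzyl), Trp (W, indole), and Tyr (Y, phenol).
Matching residues: W2, W8.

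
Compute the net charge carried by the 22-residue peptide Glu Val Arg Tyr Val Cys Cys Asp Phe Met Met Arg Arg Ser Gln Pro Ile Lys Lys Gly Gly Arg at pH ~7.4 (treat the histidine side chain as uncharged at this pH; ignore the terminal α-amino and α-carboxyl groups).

Near pH 7.4, K and R contribute +1 each, D and E contribute −1 each, and every other side chain (His included, as stated) is uncharged.
Positive (K, R): Arg3, Arg12, Arg13, Lys18, Lys19, Arg22 → +6.
Negative (D, E): Glu1, Asp8 → −2.
Net charge = (+6) + (−2) = +4.

+4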